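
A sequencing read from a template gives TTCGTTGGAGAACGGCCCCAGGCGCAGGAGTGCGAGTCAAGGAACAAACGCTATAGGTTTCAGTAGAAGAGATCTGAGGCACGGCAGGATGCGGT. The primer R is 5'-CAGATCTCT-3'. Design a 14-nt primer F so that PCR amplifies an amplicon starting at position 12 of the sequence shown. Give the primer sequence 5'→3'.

5'-ACGGCCCCAGGCGC-3'

The reverse primer's reverse complement AGAGATCTG matches the template at positions 68–76; the product starts at position 12.
The forward primer is identical to the top strand over positions 12–25: ACGGCCCCAGGCGC.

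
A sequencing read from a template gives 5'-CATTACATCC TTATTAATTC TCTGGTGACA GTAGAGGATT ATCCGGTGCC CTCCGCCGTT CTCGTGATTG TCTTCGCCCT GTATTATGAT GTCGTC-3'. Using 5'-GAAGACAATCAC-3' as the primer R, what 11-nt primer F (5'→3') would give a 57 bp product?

The reverse primer's reverse complement GTGATTGTCTTC matches the template at positions 64–75, so the product ends at position 75.
A 57 bp product then starts at position 75 − 57 + 1 = 19.
The forward primer is identical to the top strand there: TCTCTGGTGAC.

5'-TCTCTGGTGAC-3'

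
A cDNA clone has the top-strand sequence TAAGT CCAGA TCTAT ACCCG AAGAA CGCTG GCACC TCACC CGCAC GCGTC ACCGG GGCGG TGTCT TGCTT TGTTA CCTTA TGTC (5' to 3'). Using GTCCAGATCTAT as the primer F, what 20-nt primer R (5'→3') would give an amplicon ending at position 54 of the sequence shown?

5'-CGGTGACGCGTGCGGGTGAG-3'

The forward primer binds at positions 4–15; the product's 3' end on the top strand is position 54.
The reverse primer anneals to the top strand over positions 35–54, i.e. to CTCACCCGCACGCGTCACCG.
Its sequence written 5'→3' is the reverse complement: CGGTGACGCGTGCGGGTGAG.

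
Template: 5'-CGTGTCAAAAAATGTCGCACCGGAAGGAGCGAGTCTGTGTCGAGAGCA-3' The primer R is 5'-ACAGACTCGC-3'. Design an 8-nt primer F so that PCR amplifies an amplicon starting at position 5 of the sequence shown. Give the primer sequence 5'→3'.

5'-TCAAAAAA-3'

The reverse primer's reverse complement GCGAGTCTGT matches the template at positions 29–38; the product starts at position 5.
The forward primer is identical to the top strand over positions 5–12: TCAAAAAA.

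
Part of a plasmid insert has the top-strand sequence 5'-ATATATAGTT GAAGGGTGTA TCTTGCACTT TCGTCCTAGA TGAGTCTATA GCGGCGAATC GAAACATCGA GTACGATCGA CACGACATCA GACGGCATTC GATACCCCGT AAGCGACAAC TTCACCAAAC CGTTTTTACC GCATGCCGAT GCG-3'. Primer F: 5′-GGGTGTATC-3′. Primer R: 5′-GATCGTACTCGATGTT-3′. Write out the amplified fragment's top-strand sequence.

5'-GGGTGTATCTTGCACTTTCGTCCTAGATGAGTCTATAGCGGCGAATCGAAACATCGAGTACGATC-3'

Forward primer GGGTGTATC is found on the top strand at positions 14–22.
The reverse primer's reverse complement is AACATCGAGTACGATC, which matches the template at positions 63–78.
The product is the template from position 14 through 78 (65 bp).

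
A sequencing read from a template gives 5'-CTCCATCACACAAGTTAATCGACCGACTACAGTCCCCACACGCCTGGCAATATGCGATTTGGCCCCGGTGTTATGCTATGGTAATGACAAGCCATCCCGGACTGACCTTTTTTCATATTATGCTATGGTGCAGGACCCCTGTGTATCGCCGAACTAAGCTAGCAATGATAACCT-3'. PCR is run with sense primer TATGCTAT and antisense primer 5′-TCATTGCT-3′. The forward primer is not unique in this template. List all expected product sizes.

The forward primer TATGCTAT matches the top strand at positions 72–79, 119–126.
The reverse primer's reverse complement is AGCAATGA, matching at positions 161–168.
Each forward site pairs with the reverse site to give a product ending at position 168: sizes 97, 50 bp.

97 bp, 50 bp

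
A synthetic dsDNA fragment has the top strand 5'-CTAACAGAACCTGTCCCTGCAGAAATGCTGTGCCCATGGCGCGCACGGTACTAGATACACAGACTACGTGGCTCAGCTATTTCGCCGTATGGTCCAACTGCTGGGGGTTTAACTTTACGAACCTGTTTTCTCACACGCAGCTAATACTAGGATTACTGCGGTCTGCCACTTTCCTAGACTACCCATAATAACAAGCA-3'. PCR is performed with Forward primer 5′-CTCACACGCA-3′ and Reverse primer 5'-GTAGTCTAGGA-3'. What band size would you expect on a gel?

53 bp

Scanning the template, CTCACACGCA occurs at positions 130–139; this primer anneals to the bottom strand there with its 3' end pointing downstream.
Reverse complement of the reverse primer: TCCTAGACTAC. This occurs on the top strand at positions 172–182.
The product runs from position 130 to position 182, so its length is 182 − 130 + 1 = 53 bp.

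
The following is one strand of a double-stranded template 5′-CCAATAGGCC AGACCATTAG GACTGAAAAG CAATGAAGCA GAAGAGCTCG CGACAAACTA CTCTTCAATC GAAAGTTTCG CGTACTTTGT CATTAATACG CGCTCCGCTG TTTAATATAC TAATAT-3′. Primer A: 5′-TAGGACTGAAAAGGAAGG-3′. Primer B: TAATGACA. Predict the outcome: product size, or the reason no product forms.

No product — primer A has no binding site in the template.

Primer A (TAGGACTGAAAAGGAAGG) does not match the top strand, and its reverse complement CCTTCCTTTTCAGTCCTA does not match either.
With no annealing site for primer A, no amplification occurs.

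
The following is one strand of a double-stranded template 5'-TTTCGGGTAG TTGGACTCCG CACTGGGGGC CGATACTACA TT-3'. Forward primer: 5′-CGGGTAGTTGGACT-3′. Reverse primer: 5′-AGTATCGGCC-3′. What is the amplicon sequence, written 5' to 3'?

The forward primer matches the template at positions 4–17.
Taking the reverse complement of AGTATCGGCC gives GGCCGATACT, found at positions 28–37 on the template; the primer anneals here to the top strand with its 3' end pointing upstream.
The product is the template from position 4 through 37 (34 bp).

5'-CGGGTAGTTGGACTCCGCACTGGGGGCCGATACT-3'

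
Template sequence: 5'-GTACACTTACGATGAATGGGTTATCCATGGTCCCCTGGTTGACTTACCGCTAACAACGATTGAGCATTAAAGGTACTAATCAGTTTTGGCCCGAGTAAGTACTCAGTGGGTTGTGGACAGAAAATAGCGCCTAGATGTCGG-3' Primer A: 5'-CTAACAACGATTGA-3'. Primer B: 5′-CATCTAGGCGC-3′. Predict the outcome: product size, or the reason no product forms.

Yes — an 88 bp product.

Primer A (CTAACAACGATTGA) matches the top strand at positions 50–63; it acts as a forward primer.
Primer B's reverse complement is GCGCCTAGATG, matching the top strand at positions 127–137; it acts as a reverse primer.
The 3' ends face each other across positions 50–137, giving an 88 bp product.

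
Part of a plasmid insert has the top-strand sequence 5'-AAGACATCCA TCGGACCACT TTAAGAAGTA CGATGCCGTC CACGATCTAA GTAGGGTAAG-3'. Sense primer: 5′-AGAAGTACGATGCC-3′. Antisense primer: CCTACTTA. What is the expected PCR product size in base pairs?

Scanning the template, AGAAGTACGATGCC occurs at positions 24–37; this primer anneals to the bottom strand there with its 3' end pointing downstream.
Reverse complement of the reverse primer: TAAGTAGG. This occurs on the top strand at positions 48–55.
Product length = (reverse-primer end) − (forward-primer start) + 1 = 55 − 24 + 1 = 32 bp.

32 bp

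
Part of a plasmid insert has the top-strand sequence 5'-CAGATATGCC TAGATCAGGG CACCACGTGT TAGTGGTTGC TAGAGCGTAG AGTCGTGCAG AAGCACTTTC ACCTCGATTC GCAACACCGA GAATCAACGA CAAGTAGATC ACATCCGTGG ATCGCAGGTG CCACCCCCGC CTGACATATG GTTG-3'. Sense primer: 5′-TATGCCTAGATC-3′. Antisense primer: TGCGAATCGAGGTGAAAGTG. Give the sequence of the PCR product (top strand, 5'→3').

Scanning the template, TATGCCTAGATC occurs at positions 5–16; this primer anneals to the bottom strand there with its 3' end pointing downstream.
Reverse complement of the reverse primer: CACTTTCACCTCGATTCGCA. This occurs on the top strand at positions 64–83.
The product is the template from position 5 through 83 (79 bp).

5'-TATGCCTAGATCAGGGCACCACGTGTTAGTGGTTGCTAGAGCGTAGAGTCGTGCAGAAGCACTTTCACCTCGATTCGCA-3'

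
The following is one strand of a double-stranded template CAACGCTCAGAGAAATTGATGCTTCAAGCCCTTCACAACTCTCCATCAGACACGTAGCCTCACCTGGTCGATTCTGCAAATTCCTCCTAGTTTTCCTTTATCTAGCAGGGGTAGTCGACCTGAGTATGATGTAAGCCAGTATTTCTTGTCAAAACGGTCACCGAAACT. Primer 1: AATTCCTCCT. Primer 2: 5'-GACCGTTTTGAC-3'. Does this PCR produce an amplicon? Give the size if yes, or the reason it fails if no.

Primer 1 (AATTCCTCCT) matches the top strand at positions 79–88; it acts as a forward primer.
Primer 2's reverse complement is GTCAAAACGGTC, matching the top strand at positions 148–159; it acts as a reverse primer.
The 3' ends face each other across positions 79–159, giving an 81 bp product.

Yes — an 81 bp product.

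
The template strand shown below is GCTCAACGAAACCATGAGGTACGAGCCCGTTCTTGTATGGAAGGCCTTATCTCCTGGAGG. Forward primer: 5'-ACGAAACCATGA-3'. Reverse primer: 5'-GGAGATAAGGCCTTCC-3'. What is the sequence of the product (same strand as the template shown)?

Forward primer ACGAAACCATGA is found on the top strand at positions 6–17.
The reverse primer's reverse complement is GGAAGGCCTTATCTCC, which matches the template at positions 39–54.
The product is the template from position 6 through 54 (49 bp).

5'-ACGAAACCATGAGGTACGAGCCCGTTCTTGTATGGAAGGCCTTATCTCC-3'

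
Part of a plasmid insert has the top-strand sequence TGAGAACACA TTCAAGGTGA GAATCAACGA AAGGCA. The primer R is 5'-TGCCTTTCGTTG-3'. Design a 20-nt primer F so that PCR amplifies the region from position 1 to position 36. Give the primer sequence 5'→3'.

5'-TGAGAACACATTCAAGGTGA-3'

The reverse primer's reverse complement CAACGAAAGGCA matches the template at positions 25–36; the product starts at position 1.
The forward primer is identical to the top strand over positions 1–20: TGAGAACACATTCAAGGTGA.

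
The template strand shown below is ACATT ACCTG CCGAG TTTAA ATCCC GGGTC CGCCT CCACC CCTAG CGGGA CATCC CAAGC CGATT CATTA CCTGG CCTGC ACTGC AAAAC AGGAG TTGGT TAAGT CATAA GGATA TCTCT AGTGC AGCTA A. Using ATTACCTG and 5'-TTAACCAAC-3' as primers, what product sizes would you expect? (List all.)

The forward primer ATTACCTG matches the top strand at positions 3–10, 67–74.
The reverse primer's reverse complement is GTTGGTTAA, matching at positions 95–103.
Each forward site pairs with the reverse site to give a product ending at position 103: sizes 101, 37 bp.

101 bp, 37 bp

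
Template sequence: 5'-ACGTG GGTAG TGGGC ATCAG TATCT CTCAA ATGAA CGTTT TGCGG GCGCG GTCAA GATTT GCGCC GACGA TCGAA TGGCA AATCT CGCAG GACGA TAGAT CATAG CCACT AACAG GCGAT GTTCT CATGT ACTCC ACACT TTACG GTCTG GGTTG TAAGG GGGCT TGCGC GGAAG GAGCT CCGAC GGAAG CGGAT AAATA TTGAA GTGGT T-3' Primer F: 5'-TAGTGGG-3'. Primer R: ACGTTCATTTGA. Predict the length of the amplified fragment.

31 bp

Forward primer TAGTGGG is found on the top strand at positions 8–14.
Taking the reverse complement of ACGTTCATTTGA gives TCAAATGAACGT, found at positions 27–38 on the template; the primer anneals here to the top strand with its 3' end pointing upstream.
Amplicon spans positions 8–38: 31 bp.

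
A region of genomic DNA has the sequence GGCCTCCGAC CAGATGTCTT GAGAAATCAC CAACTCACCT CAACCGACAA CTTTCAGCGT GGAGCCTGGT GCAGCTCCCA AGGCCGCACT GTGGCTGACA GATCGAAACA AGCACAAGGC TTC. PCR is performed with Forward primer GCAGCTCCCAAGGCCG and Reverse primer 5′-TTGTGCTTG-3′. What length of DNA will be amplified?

47 bp

The forward primer matches the template at positions 71–86.
Taking the reverse complement of TTGTGCTTG gives CAAGCACAA, found at positions 109–117 on the template; the primer anneals here to the top strand with its 3' end pointing upstream.
Product length = (reverse-primer end) − (forward-primer start) + 1 = 117 − 71 + 1 = 47 bp.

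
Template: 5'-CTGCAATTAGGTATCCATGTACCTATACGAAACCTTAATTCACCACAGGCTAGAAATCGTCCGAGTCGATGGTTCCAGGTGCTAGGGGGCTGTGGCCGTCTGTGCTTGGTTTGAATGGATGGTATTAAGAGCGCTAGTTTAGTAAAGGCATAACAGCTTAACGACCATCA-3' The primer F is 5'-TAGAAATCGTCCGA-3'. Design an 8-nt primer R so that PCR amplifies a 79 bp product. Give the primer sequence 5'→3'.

5'-CTTAATAC-3'

The forward primer binds at positions 51–64, so a 79 bp product ends at position 51 + 79 − 1 = 129.
The reverse primer anneals to the top strand over positions 122–129, i.e. to GTATTAAG.
Its sequence written 5'→3' is the reverse complement: CTTAATAC.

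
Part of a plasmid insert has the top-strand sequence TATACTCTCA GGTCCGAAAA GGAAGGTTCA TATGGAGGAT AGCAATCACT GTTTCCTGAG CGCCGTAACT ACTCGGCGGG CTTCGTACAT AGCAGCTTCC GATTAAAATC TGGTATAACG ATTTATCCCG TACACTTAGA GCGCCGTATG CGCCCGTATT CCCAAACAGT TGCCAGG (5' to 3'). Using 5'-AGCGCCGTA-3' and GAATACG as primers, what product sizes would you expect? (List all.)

103 bp, 22 bp

The forward primer AGCGCCGTA matches the top strand at positions 59–67, 140–148.
The reverse primer's reverse complement is CGTATTC, matching at positions 155–161.
Each forward site pairs with the reverse site to give a product ending at position 161: sizes 103, 22 bp.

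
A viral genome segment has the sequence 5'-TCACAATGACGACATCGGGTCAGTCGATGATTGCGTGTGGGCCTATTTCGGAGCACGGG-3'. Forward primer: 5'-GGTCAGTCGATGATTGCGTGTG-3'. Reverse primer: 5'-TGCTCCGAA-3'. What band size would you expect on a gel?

38 bp

Scanning the template, GGTCAGTCGATGATTGCGTGTG occurs at positions 18–39; this primer anneals to the bottom strand there with its 3' end pointing downstream.
The reverse primer's reverse complement is TTCGGAGCA, which matches the template at positions 47–55.
The product runs from position 18 to position 55, so its length is 55 − 18 + 1 = 38 bp.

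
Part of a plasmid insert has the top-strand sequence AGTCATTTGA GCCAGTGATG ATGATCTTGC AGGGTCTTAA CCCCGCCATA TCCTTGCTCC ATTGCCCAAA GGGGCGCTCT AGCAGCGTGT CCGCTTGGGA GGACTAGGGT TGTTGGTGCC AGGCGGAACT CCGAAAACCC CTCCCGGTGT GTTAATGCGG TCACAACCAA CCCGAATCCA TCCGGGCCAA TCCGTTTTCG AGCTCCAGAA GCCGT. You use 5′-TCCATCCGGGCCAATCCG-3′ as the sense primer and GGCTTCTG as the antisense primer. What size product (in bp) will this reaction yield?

37 bp

The forward primer matches the template at positions 177–194.
Taking the reverse complement of GGCTTCTG gives CAGAAGCC, found at positions 206–213 on the template; the primer anneals here to the top strand with its 3' end pointing upstream.
Amplicon spans positions 177–213: 37 bp.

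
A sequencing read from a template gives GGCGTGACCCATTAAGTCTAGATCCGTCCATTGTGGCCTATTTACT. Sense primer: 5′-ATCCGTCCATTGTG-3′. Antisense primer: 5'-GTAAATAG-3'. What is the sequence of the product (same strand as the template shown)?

5'-ATCCGTCCATTGTGGCCTATTTAC-3'

Scanning the template, ATCCGTCCATTGTG occurs at positions 22–35; this primer anneals to the bottom strand there with its 3' end pointing downstream.
The reverse primer's reverse complement is CTATTTAC, which matches the template at positions 38–45.
The product is the template from position 22 through 45 (24 bp).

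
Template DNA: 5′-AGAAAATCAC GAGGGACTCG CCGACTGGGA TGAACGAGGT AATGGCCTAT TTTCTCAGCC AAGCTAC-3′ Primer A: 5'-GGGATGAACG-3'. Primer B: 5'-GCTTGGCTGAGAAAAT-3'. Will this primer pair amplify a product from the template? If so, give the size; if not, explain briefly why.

Yes — a 38 bp product.

Primer A (GGGATGAACG) matches the top strand at positions 27–36; it acts as a forward primer.
Primer B's reverse complement is ATTTTCTCAGCCAAGC, matching the top strand at positions 49–64; it acts as a reverse primer.
The 3' ends face each other across positions 27–64, giving a 38 bp product.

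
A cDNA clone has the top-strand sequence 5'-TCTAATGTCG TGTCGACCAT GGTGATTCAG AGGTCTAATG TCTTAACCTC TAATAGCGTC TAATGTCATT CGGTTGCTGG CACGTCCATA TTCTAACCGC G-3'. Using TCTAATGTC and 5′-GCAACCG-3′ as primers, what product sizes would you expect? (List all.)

The forward primer TCTAATGTC matches the top strand at positions 1–9, 34–42, 59–67.
The reverse primer's reverse complement is CGGTTGC, matching at positions 71–77.
Each forward site pairs with the reverse site to give a product ending at position 77: sizes 77, 44, 19 bp.

77 bp, 44 bp, 19 bp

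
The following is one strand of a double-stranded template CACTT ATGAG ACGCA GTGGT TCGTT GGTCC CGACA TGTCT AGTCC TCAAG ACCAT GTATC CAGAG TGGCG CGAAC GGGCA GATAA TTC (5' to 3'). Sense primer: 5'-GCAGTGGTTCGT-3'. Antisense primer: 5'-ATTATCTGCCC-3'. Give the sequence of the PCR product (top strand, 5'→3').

5'-GCAGTGGTTCGTTGGTCCCGACATGTCTAGTCCTCAAGACCATGTATCCAGAGTGGCGCGAACGGGCAGATAAT-3'

The forward primer matches the template at positions 13–24.
Taking the reverse complement of ATTATCTGCCC gives GGGCAGATAAT, found at positions 76–86 on the template; the primer anneals here to the top strand with its 3' end pointing upstream.
The product is the template from position 13 through 86 (74 bp).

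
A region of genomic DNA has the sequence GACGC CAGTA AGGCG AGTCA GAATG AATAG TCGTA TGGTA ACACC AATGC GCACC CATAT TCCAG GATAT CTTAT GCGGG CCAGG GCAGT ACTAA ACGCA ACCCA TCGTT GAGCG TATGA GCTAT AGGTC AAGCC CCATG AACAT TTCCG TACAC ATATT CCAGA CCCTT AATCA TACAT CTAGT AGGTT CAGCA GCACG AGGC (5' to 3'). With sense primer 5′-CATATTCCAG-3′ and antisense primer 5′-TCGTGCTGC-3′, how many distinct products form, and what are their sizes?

The forward primer CATATTCCAG matches the top strand at positions 56–65, 155–164.
The reverse primer's reverse complement is GCAGCACGA, matching at positions 193–201.
Each forward site pairs with the reverse site to give a product ending at position 201: sizes 146, 47 bp.

Two products: 146 bp, 47 bp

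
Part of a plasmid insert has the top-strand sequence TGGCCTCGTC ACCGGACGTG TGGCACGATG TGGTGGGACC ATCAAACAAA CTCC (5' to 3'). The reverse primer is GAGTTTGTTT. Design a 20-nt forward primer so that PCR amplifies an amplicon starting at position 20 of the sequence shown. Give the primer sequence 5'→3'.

5'-GTGGCACGATGTGGTGGGAC-3'

The reverse primer's reverse complement AAACAAACTC matches the template at positions 44–53; the product starts at position 20.
The forward primer is identical to the top strand over positions 20–39: GTGGCACGATGTGGTGGGAC.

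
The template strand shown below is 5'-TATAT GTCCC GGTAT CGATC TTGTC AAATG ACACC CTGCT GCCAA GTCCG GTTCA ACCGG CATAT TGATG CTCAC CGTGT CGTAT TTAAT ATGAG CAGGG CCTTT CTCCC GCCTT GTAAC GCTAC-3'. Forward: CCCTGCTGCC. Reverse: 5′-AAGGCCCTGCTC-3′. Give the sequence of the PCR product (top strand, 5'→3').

5'-CCCTGCTGCCAAGTCCGGTTCAACCGGCATATTGATGCTCACCGTGTCGTATTTAATATGAGCAGGGCCTT-3'

Scanning the template, CCCTGCTGCC occurs at positions 34–43; this primer anneals to the bottom strand there with its 3' end pointing downstream.
Taking the reverse complement of AAGGCCCTGCTC gives GAGCAGGGCCTT, found at positions 93–104 on the template; the primer anneals here to the top strand with its 3' end pointing upstream.
The product is the template from position 34 through 104 (71 bp).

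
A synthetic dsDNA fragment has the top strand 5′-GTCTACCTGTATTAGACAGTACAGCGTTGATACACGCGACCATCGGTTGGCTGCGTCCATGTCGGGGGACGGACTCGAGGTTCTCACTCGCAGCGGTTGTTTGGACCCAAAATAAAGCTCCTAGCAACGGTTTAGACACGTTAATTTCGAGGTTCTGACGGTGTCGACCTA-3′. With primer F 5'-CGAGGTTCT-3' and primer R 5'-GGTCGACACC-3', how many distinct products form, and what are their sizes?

Two products: 94 bp, 22 bp

The forward primer CGAGGTTCT matches the top strand at positions 76–84, 148–156.
The reverse primer's reverse complement is GGTGTCGACC, matching at positions 160–169.
Each forward site pairs with the reverse site to give a product ending at position 169: sizes 94, 22 bp.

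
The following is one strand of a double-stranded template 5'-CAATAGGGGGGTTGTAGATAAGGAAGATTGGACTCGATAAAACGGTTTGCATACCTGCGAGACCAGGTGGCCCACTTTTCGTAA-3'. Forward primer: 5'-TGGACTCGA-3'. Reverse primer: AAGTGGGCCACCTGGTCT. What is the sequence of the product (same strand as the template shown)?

5'-TGGACTCGATAAAACGGTTTGCATACCTGCGAGACCAGGTGGCCCACTT-3'

The forward primer matches the template at positions 29–37.
The reverse primer's reverse complement is AGACCAGGTGGCCCACTT, which matches the template at positions 60–77.
The product is the template from position 29 through 77 (49 bp).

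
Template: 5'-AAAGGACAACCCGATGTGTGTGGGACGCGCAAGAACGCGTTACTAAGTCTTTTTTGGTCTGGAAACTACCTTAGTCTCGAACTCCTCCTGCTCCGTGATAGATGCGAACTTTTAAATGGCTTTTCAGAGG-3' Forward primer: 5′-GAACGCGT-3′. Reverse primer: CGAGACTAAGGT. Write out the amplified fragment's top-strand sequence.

Scanning the template, GAACGCGT occurs at positions 33–40; this primer anneals to the bottom strand there with its 3' end pointing downstream.
The reverse primer's reverse complement is ACCTTAGTCTCG, which matches the template at positions 68–79.
The product is the template from position 33 through 79 (47 bp).

5'-GAACGCGTTACTAAGTCTTTTTTGGTCTGGAAACTACCTTAGTCTCG-3'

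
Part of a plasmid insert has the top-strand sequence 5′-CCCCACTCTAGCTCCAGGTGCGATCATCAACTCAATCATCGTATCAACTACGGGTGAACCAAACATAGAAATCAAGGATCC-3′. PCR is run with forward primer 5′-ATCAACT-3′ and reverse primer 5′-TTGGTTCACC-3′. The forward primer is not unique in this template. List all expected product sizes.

37 bp, 20 bp

The forward primer ATCAACT matches the top strand at positions 26–32, 43–49.
The reverse primer's reverse complement is GGTGAACCAA, matching at positions 53–62.
Each forward site pairs with the reverse site to give a product ending at position 62: sizes 37, 20 bp.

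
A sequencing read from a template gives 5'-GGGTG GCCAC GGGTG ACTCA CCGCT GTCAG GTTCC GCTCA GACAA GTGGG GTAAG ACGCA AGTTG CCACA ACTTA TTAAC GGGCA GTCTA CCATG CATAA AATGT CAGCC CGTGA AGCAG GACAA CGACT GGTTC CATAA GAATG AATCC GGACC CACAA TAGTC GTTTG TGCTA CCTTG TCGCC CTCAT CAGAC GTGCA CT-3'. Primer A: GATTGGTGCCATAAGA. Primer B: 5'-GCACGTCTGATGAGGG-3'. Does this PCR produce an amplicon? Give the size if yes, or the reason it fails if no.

No product — primer A has no binding site in the template.

Primer A (GATTGGTGCCATAAGA) does not match the top strand, and its reverse complement TCTTATGGCACCAATC does not match either.
With no annealing site for primer A, no amplification occurs.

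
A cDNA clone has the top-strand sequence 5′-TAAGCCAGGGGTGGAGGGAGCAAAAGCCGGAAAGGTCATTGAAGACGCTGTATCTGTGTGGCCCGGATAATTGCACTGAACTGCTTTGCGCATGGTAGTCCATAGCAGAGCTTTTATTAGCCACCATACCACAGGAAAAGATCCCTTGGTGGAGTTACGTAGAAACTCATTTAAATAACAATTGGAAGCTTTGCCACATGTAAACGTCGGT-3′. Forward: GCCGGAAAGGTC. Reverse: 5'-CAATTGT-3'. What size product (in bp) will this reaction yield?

Forward primer GCCGGAAAGGTC is found on the top strand at positions 26–37.
The reverse primer's reverse complement is ACAATTG, which matches the template at positions 178–184.
Amplicon spans positions 26–184: 159 bp.

159 bp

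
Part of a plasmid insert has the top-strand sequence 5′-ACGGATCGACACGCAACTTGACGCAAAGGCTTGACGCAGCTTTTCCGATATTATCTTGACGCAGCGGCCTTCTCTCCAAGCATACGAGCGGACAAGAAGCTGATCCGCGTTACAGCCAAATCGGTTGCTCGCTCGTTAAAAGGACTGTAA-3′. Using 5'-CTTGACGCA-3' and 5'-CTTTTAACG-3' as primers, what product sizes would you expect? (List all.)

126 bp, 113 bp, 88 bp

The forward primer CTTGACGCA matches the top strand at positions 17–25, 30–38, 55–63.
The reverse primer's reverse complement is CGTTAAAAG, matching at positions 134–142.
Each forward site pairs with the reverse site to give a product ending at position 142: sizes 126, 113, 88 bp.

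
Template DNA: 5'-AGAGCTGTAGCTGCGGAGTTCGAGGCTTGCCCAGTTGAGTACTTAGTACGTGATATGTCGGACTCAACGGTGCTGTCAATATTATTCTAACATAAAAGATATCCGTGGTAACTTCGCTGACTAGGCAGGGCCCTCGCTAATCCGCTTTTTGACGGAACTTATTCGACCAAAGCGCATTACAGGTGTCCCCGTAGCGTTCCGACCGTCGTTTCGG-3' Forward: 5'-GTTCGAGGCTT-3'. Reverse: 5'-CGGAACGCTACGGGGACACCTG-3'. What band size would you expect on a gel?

Forward primer GTTCGAGGCTT is found on the top strand at positions 18–28.
The reverse primer's reverse complement is CAGGTGTCCCCGTAGCGTTCCG, which matches the template at positions 180–201.
Amplicon spans positions 18–201: 184 bp.

184 bp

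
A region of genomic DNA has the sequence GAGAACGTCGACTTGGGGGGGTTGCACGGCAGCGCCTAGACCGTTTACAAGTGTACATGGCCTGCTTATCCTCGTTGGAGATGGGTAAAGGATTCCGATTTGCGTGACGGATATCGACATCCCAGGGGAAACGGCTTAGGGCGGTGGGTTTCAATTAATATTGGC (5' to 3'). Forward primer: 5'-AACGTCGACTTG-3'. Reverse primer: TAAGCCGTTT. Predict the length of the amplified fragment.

135 bp

The forward primer matches the template at positions 4–15.
Taking the reverse complement of TAAGCCGTTT gives AAACGGCTTA, found at positions 129–138 on the template; the primer anneals here to the top strand with its 3' end pointing upstream.
Product length = (reverse-primer end) − (forward-primer start) + 1 = 138 − 4 + 1 = 135 bp.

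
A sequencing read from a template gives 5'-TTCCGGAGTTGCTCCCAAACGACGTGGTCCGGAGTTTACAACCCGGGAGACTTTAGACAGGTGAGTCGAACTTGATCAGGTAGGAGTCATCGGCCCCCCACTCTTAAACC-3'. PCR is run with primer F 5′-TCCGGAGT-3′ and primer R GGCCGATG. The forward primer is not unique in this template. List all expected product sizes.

The forward primer TCCGGAGT matches the top strand at positions 2–9, 28–35.
The reverse primer's reverse complement is CATCGGCC, matching at positions 88–95.
Each forward site pairs with the reverse site to give a product ending at position 95: sizes 94, 68 bp.

94 bp, 68 bp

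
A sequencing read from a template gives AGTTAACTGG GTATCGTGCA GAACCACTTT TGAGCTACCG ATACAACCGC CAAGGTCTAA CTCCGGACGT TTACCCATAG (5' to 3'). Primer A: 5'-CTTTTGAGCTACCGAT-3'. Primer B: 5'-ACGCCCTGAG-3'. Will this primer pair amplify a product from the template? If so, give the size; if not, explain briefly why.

Primer B (ACGCCCTGAG) does not match the top strand, and its reverse complement CTCAGGGCGT does not match either.
With no annealing site for primer B, no amplification occurs.

No product — primer B has no binding site in the template.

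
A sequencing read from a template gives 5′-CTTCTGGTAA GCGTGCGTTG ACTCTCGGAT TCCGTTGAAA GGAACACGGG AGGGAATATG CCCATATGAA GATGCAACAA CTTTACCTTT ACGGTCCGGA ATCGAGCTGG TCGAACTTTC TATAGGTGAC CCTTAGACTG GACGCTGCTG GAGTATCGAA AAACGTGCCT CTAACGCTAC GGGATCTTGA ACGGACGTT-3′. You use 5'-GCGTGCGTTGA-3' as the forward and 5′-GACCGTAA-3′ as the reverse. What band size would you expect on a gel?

86 bp

Scanning the template, GCGTGCGTTGA occurs at positions 11–21; this primer anneals to the bottom strand there with its 3' end pointing downstream.
Taking the reverse complement of GACCGTAA gives TTACGGTC, found at positions 89–96 on the template; the primer anneals here to the top strand with its 3' end pointing upstream.
Product length = (reverse-primer end) − (forward-primer start) + 1 = 96 − 11 + 1 = 86 bp.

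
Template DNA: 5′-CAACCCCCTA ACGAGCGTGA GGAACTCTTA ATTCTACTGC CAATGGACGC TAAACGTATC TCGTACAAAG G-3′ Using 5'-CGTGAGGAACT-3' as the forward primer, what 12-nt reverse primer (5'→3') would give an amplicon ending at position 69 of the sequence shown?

5'-TTTGTACGAGAT-3'

The forward primer binds at positions 16–26; the product's 3' end on the top strand is position 69.
The reverse primer anneals to the top strand over positions 58–69, i.e. to ATCTCGTACAAA.
Its sequence written 5'→3' is the reverse complement: TTTGTACGAGAT.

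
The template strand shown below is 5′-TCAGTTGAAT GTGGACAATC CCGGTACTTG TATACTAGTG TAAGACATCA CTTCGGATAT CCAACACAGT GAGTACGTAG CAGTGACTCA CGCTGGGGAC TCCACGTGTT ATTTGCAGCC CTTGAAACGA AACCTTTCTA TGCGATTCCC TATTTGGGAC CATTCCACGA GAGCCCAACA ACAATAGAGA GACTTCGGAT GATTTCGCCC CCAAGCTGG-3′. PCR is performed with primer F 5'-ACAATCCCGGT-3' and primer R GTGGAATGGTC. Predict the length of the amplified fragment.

Forward primer ACAATCCCGGT is found on the top strand at positions 15–25.
The reverse primer's reverse complement is GACCATTCCAC, which matches the template at positions 158–168.
Product length = (reverse-primer end) − (forward-primer start) + 1 = 168 − 15 + 1 = 154 bp.

154 bp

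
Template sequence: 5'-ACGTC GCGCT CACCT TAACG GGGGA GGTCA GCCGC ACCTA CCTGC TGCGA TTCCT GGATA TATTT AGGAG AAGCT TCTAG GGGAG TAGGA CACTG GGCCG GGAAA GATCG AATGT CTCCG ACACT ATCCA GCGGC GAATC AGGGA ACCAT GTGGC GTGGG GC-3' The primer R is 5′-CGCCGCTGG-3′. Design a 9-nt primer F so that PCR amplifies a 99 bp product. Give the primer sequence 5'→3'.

5'-CTACCTGCT-3'

The reverse primer's reverse complement CCAGCGGCG matches the template at positions 128–136, so the product ends at position 136.
A 99 bp product then starts at position 136 − 99 + 1 = 38.
The forward primer is identical to the top strand there: CTACCTGCT.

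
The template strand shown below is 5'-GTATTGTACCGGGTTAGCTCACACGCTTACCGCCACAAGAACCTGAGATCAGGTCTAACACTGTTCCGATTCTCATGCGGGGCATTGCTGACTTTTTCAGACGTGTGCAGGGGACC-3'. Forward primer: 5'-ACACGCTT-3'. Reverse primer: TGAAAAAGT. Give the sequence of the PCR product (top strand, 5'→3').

The forward primer matches the template at positions 21–28.
The reverse primer's reverse complement is ACTTTTTCA, which matches the template at positions 91–99.
The product is the template from position 21 through 99 (79 bp).

5'-ACACGCTTACCGCCACAAGAACCTGAGATCAGGTCTAACACTGTTCCGATTCTCATGCGGGGCATTGCTGACTTTTTCA-3'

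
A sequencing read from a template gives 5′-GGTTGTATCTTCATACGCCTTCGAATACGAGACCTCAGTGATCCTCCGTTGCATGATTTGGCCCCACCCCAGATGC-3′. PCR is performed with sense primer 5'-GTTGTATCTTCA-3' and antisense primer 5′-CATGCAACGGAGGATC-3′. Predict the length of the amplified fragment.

Forward primer GTTGTATCTTCA is found on the top strand at positions 2–13.
The reverse primer's reverse complement is GATCCTCCGTTGCATG, which matches the template at positions 40–55.
Product length = (reverse-primer end) − (forward-primer start) + 1 = 55 − 2 + 1 = 54 bp.

54 bp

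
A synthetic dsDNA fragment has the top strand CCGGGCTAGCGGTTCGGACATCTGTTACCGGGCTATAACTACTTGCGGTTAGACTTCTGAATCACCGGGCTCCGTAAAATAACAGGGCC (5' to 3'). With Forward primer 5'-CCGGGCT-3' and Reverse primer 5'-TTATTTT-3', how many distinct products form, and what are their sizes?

The forward primer CCGGGCT matches the top strand at positions 1–7, 28–34, 65–71.
The reverse primer's reverse complement is AAAATAA, matching at positions 76–82.
Each forward site pairs with the reverse site to give a product ending at position 82: sizes 82, 55, 18 bp.

Three products: 82 bp, 55 bp, 18 bp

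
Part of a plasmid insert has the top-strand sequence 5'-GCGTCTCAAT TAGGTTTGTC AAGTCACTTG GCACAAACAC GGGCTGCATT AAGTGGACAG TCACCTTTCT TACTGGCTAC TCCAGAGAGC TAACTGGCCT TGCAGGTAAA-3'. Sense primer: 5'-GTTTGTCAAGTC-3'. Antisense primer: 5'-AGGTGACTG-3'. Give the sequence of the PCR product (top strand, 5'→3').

5'-GTTTGTCAAGTCACTTGGCACAAACACGGGCTGCATTAAGTGGACAGTCACCT-3'

Forward primer GTTTGTCAAGTC is found on the top strand at positions 14–25.
Taking the reverse complement of AGGTGACTG gives CAGTCACCT, found at positions 58–66 on the template; the primer anneals here to the top strand with its 3' end pointing upstream.
The product is the template from position 14 through 66 (53 bp).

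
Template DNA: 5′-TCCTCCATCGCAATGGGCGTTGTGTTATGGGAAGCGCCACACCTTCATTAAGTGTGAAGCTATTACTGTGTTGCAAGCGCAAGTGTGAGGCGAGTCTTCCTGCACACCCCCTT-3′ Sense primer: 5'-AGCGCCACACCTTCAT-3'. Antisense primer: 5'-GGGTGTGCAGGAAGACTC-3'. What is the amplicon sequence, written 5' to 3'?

Scanning the template, AGCGCCACACCTTCAT occurs at positions 33–48; this primer anneals to the bottom strand there with its 3' end pointing downstream.
Reverse complement of the reverse primer: GAGTCTTCCTGCACACCC. This occurs on the top strand at positions 92–109.
The product is the template from position 33 through 109 (77 bp).

5'-AGCGCCACACCTTCATTAAGTGTGAAGCTATTACTGTGTTGCAAGCGCAAGTGTGAGGCGAGTCTTCCTGCACACCC-3'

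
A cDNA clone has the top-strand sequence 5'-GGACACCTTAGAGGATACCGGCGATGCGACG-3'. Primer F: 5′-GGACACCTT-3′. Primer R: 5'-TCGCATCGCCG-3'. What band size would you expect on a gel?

29 bp

Scanning the template, GGACACCTT occurs at positions 1–9; this primer anneals to the bottom strand there with its 3' end pointing downstream.
Taking the reverse complement of TCGCATCGCCG gives CGGCGATGCGA, found at positions 19–29 on the template; the primer anneals here to the top strand with its 3' end pointing upstream.
Product length = (reverse-primer end) − (forward-primer start) + 1 = 29 − 1 + 1 = 29 bp.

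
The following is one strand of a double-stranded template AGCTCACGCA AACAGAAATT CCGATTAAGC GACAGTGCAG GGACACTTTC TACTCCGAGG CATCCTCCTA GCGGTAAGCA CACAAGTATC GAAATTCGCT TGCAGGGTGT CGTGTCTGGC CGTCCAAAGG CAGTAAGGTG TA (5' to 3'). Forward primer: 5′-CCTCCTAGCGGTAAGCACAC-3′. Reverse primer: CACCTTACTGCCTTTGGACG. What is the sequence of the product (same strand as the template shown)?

5'-CCTCCTAGCGGTAAGCACACAAGTATCGAAATTCGCTTGCAGGGTGTCGTGTCTGGCCGTCCAAAGGCAGTAAGGTG-3'

The forward primer matches the template at positions 64–83.
Taking the reverse complement of CACCTTACTGCCTTTGGACG gives CGTCCAAAGGCAGTAAGGTG, found at positions 121–140 on the template; the primer anneals here to the top strand with its 3' end pointing upstream.
The product is the template from position 64 through 140 (77 bp).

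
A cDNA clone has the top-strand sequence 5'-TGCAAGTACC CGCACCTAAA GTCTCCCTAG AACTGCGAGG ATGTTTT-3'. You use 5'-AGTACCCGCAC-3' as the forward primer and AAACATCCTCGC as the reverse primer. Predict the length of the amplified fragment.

42 bp

The forward primer matches the template at positions 5–15.
Reverse complement of the reverse primer: GCGAGGATGTTT. This occurs on the top strand at positions 35–46.
Amplicon spans positions 5–46: 42 bp.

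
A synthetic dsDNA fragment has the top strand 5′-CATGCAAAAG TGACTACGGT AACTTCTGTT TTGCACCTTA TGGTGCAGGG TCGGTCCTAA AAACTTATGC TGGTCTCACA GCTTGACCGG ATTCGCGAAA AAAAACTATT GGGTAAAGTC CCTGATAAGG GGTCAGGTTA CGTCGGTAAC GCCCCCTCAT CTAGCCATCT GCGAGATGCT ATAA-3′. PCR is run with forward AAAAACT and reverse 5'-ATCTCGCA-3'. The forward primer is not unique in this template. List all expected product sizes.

The forward primer AAAAACT matches the top strand at positions 59–65, 101–107.
The reverse primer's reverse complement is TGCGAGAT, matching at positions 170–177.
Each forward site pairs with the reverse site to give a product ending at position 177: sizes 119, 77 bp.

119 bp, 77 bp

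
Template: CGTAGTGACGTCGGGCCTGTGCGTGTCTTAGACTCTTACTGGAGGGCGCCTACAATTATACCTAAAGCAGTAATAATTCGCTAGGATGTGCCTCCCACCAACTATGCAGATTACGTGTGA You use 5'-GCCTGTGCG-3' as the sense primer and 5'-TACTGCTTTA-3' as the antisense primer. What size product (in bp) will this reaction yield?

Scanning the template, GCCTGTGCG occurs at positions 15–23; this primer anneals to the bottom strand there with its 3' end pointing downstream.
The reverse primer's reverse complement is TAAAGCAGTA, which matches the template at positions 63–72.
Product length = (reverse-primer end) − (forward-primer start) + 1 = 72 − 15 + 1 = 58 bp.

58 bp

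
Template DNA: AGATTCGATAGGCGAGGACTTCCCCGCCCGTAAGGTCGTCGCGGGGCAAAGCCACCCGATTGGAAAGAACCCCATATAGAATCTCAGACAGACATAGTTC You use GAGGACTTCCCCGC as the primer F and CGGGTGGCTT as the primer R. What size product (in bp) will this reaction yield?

45 bp

The forward primer matches the template at positions 14–27.
Reverse complement of the reverse primer: AAGCCACCCG. This occurs on the top strand at positions 49–58.
Amplicon spans positions 14–58: 45 bp.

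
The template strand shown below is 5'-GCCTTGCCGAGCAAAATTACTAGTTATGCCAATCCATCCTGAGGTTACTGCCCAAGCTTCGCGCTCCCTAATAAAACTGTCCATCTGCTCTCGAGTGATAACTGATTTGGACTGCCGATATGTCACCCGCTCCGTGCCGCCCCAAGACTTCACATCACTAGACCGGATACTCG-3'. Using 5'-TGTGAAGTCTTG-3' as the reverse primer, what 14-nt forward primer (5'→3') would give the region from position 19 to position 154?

The reverse primer's reverse complement CAAGACTTCACA matches the template at positions 143–154; the product starts at position 19.
The forward primer is identical to the top strand over positions 19–32: ACTAGTTATGCCAA.

5'-ACTAGTTATGCCAA-3'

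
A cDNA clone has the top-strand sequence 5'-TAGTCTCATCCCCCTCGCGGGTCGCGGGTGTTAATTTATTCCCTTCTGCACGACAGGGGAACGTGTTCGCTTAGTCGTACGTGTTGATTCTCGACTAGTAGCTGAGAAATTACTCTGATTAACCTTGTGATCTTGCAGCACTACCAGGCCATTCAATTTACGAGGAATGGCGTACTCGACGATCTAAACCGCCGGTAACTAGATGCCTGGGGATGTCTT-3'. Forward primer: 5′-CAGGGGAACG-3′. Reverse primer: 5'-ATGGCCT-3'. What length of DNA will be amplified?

The forward primer matches the template at positions 54–63.
The reverse primer's reverse complement is AGGCCAT, which matches the template at positions 146–152.
Amplicon spans positions 54–152: 99 bp.

99 bp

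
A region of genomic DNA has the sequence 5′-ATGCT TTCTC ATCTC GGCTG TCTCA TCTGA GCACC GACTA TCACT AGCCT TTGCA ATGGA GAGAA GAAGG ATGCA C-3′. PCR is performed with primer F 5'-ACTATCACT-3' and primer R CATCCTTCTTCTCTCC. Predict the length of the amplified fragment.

Forward primer ACTATCACT is found on the top strand at positions 37–45.
Taking the reverse complement of CATCCTTCTTCTCTCC gives GGAGAGAAGAAGGATG, found at positions 58–73 on the template; the primer anneals here to the top strand with its 3' end pointing upstream.
The product runs from position 37 to position 73, so its length is 73 − 37 + 1 = 37 bp.

37 bp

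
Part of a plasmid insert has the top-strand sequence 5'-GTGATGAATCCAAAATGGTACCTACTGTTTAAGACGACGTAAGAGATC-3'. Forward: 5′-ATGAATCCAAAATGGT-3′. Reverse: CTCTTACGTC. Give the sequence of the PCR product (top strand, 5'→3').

The forward primer matches the template at positions 4–19.
The reverse primer's reverse complement is GACGTAAGAG, which matches the template at positions 36–45.
The product is the template from position 4 through 45 (42 bp).

5'-ATGAATCCAAAATGGTACCTACTGTTTAAGACGACGTAAGAG-3'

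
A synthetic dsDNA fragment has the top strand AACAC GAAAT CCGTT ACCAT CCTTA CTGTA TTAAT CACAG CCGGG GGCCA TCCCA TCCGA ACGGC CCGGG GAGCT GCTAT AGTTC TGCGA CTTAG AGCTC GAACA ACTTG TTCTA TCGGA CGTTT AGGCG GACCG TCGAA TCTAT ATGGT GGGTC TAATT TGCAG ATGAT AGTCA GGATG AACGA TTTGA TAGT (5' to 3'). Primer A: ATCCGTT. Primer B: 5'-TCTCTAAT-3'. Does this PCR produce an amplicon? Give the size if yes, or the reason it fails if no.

Primer B (TCTCTAAT) does not match the top strand, and its reverse complement ATTAGAGA does not match either.
With no annealing site for primer B, no amplification occurs.

No product — primer B has no binding site in the template.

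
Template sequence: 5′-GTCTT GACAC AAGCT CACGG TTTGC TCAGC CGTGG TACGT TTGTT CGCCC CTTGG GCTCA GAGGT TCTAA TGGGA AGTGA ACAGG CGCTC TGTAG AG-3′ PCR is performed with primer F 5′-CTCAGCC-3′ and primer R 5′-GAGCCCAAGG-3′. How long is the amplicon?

Scanning the template, CTCAGCC occurs at positions 25–31; this primer anneals to the bottom strand there with its 3' end pointing downstream.
Taking the reverse complement of GAGCCCAAGG gives CCTTGGGCTC, found at positions 50–59 on the template; the primer anneals here to the top strand with its 3' end pointing upstream.
Product length = (reverse-primer end) − (forward-primer start) + 1 = 59 − 25 + 1 = 35 bp.

35 bp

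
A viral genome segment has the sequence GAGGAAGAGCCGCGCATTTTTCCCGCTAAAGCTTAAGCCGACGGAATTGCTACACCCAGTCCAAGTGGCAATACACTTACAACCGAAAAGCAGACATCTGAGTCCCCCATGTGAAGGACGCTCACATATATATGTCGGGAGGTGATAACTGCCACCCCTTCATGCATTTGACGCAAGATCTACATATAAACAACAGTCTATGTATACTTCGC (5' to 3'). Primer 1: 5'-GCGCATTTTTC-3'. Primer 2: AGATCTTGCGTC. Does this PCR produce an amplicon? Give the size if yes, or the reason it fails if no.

Primer 1 (GCGCATTTTTC) matches the top strand at positions 12–22; it acts as a forward primer.
Primer 2's reverse complement is GACGCAAGATCT, matching the top strand at positions 170–181; it acts as a reverse primer.
The 3' ends face each other across positions 12–181, giving a 170 bp product.

Yes — a 170 bp product.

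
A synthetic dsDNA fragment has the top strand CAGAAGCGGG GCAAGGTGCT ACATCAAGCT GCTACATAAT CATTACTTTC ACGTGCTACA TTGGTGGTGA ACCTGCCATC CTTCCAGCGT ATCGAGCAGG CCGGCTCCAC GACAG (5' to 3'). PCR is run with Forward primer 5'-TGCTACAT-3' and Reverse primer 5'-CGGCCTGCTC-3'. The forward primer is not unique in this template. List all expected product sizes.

The forward primer TGCTACAT matches the top strand at positions 17–24, 30–37, 54–61.
The reverse primer's reverse complement is GAGCAGGCCG, matching at positions 94–103.
Each forward site pairs with the reverse site to give a product ending at position 103: sizes 87, 74, 50 bp.

87 bp, 74 bp, 50 bp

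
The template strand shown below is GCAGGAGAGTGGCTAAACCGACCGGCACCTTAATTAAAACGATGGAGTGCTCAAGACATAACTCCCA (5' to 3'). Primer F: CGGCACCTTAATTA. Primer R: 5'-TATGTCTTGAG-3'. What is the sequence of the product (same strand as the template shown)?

5'-CGGCACCTTAATTAAAACGATGGAGTGCTCAAGACATA-3'

The forward primer matches the template at positions 23–36.
Taking the reverse complement of TATGTCTTGAG gives CTCAAGACATA, found at positions 50–60 on the template; the primer anneals here to the top strand with its 3' end pointing upstream.
The product is the template from position 23 through 60 (38 bp).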